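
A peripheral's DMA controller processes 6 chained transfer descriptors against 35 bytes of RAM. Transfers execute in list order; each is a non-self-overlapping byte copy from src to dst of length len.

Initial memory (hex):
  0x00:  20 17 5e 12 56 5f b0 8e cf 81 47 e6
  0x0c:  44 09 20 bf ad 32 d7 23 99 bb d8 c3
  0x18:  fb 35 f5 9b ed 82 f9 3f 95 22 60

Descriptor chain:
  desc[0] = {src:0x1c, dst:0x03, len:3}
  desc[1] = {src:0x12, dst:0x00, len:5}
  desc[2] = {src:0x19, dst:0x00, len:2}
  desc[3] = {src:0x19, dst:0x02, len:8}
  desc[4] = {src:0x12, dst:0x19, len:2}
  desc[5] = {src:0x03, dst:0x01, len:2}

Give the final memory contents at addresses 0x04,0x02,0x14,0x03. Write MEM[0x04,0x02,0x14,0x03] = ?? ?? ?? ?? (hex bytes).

[0] 0x1c->0x03 len=3 : ed 82 f9
[1] 0x12->0x00 len=5 : d7 23 99 bb d8
[2] 0x19->0x00 len=2 : 35 f5
[3] 0x19->0x02 len=8 : 35 f5 9b ed 82 f9 3f 95
[4] 0x12->0x19 len=2 : d7 23
[5] 0x03->0x01 len=2 : f5 9b
query mem[0x04]=0x9b, mem[0x02]=0x9b, mem[0x14]=0x99, mem[0x03]=0xf5

MEM[0x04,0x02,0x14,0x03] = 9b 9b 99 f5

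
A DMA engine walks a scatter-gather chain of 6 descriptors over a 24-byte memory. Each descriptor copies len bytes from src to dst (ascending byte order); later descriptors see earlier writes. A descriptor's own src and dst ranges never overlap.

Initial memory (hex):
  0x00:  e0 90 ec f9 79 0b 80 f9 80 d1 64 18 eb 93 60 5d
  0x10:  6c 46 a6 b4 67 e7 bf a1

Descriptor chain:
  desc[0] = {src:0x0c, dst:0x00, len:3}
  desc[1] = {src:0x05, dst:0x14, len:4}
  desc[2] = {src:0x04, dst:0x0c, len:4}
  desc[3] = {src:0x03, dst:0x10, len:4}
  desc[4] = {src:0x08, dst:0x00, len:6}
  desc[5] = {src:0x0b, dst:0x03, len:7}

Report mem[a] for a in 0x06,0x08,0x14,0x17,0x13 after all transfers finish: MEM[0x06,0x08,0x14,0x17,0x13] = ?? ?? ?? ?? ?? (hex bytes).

  after D0: wrote 3B at 0x00 = eb9360
  after D1: wrote 4B at 0x14 = 0b80f980
  after D2: wrote 4B at 0x0c = 790b80f9
  after D3: wrote 4B at 0x10 = f9790b80
  after D4: wrote 6B at 0x00 = 80d16418790b
  after D5: wrote 7B at 0x03 = 18790b80f9f979
query mem[0x06]=0x80, mem[0x08]=0xf9, mem[0x14]=0x0b, mem[0x17]=0x80, mem[0x13]=0x80

MEM[0x06,0x08,0x14,0x17,0x13] = 80 f9 0b 80 80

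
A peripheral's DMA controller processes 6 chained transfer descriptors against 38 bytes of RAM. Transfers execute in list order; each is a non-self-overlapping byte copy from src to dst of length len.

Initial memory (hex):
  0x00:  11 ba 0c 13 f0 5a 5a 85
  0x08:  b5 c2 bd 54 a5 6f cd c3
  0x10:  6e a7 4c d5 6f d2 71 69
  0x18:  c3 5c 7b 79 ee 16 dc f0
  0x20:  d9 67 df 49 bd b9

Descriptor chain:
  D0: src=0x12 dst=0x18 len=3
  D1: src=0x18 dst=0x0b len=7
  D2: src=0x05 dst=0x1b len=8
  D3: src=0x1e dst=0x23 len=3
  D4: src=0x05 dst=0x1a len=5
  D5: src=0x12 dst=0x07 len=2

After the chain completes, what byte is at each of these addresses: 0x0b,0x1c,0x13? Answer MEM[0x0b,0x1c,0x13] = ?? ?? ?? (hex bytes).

MEM[0x0b,0x1c,0x13] = 4c 85 d5

D0: mem[0x18..0x1a] <- [4c d5 6f]
D1: mem[0x0b..0x11] <- [4c d5 6f 79 ee 16 dc]
D2: mem[0x1b..0x22] <- [5a 5a 85 b5 c2 bd 4c d5]
D3: mem[0x23..0x25] <- [b5 c2 bd]
D4: mem[0x1a..0x1e] <- [5a 5a 85 b5 c2]
D5: mem[0x07..0x08] <- [4c d5]
query mem[0x0b]=0x4c, mem[0x1c]=0x85, mem[0x13]=0xd5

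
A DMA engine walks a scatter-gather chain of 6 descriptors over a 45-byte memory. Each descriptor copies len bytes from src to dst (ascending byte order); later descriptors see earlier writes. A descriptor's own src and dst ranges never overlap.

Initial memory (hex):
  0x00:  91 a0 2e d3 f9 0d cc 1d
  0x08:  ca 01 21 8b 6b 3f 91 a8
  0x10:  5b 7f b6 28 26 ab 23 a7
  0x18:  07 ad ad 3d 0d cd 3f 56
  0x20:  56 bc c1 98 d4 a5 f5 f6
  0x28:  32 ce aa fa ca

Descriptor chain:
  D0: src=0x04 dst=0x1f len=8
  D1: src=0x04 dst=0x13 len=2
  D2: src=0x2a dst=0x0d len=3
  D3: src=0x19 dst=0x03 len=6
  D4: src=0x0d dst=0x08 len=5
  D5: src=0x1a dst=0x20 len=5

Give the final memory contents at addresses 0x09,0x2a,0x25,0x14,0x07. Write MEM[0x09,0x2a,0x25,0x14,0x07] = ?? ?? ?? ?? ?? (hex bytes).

[0] 0x04->0x1f len=8 : f9 0d cc 1d ca 01 21 8b
[1] 0x04->0x13 len=2 : f9 0d
[2] 0x2a->0x0d len=3 : aa fa ca
[3] 0x19->0x03 len=6 : ad ad 3d 0d cd 3f
[4] 0x0d->0x08 len=5 : aa fa ca 5b 7f
[5] 0x1a->0x20 len=5 : ad 3d 0d cd 3f
query mem[0x09]=0xfa, mem[0x2a]=0xaa, mem[0x25]=0x21, mem[0x14]=0x0d, mem[0x07]=0xcd

MEM[0x09,0x2a,0x25,0x14,0x07] = fa aa 21 0d cd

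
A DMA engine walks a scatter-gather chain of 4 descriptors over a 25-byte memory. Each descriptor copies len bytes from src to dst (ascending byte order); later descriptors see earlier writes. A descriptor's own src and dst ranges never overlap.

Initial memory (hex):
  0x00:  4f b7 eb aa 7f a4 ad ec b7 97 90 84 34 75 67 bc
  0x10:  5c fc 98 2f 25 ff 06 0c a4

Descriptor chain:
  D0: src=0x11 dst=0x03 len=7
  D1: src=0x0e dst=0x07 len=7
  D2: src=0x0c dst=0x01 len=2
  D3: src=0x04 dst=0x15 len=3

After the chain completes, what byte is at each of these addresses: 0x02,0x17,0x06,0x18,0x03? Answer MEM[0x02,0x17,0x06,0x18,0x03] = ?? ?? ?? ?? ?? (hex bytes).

  after D0: wrote 7B at 0x03 = fc982f25ff060c
  after D1: wrote 7B at 0x07 = 67bc5cfc982f25
  after D2: wrote 2B at 0x01 = 2f25
  after D3: wrote 3B at 0x15 = 982f25
query mem[0x02]=0x25, mem[0x17]=0x25, mem[0x06]=0x25, mem[0x18]=0xa4, mem[0x03]=0xfc

MEM[0x02,0x17,0x06,0x18,0x03] = 25 25 25 a4 fc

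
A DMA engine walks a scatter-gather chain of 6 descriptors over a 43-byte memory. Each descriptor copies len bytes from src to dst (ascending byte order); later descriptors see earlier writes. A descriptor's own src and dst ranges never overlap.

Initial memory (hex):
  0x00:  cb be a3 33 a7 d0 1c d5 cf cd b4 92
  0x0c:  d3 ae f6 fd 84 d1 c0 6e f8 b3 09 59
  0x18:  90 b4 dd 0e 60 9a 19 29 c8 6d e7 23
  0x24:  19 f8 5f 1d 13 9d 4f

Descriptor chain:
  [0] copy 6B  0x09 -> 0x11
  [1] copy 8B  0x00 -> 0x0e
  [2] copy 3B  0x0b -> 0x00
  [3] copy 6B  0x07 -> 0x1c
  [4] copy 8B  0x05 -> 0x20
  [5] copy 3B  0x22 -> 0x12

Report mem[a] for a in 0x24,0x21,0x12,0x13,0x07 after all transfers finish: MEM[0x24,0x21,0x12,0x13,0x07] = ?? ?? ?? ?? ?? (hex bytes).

#0 dst[0x11+6] := {0xcd,0xb4,0x92,0xd3,0xae,0xf6}
#1 dst[0x0e+8] := {0xcb,0xbe,0xa3,0x33,0xa7,0xd0,0x1c,0xd5}
#2 dst[0x00+3] := {0x92,0xd3,0xae}
#3 dst[0x1c+6] := {0xd5,0xcf,0xcd,0xb4,0x92,0xd3}
#4 dst[0x20+8] := {0xd0,0x1c,0xd5,0xcf,0xcd,0xb4,0x92,0xd3}
#5 dst[0x12+3] := {0xd5,0xcf,0xcd}
query mem[0x24]=0xcd, mem[0x21]=0x1c, mem[0x12]=0xd5, mem[0x13]=0xcf, mem[0x07]=0xd5

MEM[0x24,0x21,0x12,0x13,0x07] = cd 1c d5 cf d5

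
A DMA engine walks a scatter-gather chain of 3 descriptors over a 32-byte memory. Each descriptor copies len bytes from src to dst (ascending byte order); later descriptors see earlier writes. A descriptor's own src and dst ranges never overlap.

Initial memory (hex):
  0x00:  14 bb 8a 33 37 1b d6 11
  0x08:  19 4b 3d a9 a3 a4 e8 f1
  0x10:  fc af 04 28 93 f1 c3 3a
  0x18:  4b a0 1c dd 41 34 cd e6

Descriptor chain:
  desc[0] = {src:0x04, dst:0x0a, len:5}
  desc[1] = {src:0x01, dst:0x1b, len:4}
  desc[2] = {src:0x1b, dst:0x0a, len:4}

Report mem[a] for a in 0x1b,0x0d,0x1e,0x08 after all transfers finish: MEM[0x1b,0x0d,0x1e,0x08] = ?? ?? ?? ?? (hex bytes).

MEM[0x1b,0x0d,0x1e,0x08] = bb 37 37 19

[0] 0x04->0x0a len=5 : 37 1b d6 11 19
[1] 0x01->0x1b len=4 : bb 8a 33 37
[2] 0x1b->0x0a len=4 : bb 8a 33 37
query mem[0x1b]=0xbb, mem[0x0d]=0x37, mem[0x1e]=0x37, mem[0x08]=0x19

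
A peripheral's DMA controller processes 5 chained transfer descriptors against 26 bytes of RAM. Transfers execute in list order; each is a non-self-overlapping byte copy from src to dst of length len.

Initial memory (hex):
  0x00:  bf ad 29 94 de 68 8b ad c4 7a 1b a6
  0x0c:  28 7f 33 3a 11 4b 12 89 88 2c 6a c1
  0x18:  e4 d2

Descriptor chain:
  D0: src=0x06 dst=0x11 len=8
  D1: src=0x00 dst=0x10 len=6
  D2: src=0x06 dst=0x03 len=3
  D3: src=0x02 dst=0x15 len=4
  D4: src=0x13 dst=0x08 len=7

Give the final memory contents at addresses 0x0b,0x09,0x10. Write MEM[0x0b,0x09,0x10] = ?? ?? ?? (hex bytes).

[0] 0x06->0x11 len=8 : 8b ad c4 7a 1b a6 28 7f
[1] 0x00->0x10 len=6 : bf ad 29 94 de 68
[2] 0x06->0x03 len=3 : 8b ad c4
[3] 0x02->0x15 len=4 : 29 8b ad c4
[4] 0x13->0x08 len=7 : 94 de 29 8b ad c4 d2
query mem[0x0b]=0x8b, mem[0x09]=0xde, mem[0x10]=0xbf

MEM[0x0b,0x09,0x10] = 8b de bf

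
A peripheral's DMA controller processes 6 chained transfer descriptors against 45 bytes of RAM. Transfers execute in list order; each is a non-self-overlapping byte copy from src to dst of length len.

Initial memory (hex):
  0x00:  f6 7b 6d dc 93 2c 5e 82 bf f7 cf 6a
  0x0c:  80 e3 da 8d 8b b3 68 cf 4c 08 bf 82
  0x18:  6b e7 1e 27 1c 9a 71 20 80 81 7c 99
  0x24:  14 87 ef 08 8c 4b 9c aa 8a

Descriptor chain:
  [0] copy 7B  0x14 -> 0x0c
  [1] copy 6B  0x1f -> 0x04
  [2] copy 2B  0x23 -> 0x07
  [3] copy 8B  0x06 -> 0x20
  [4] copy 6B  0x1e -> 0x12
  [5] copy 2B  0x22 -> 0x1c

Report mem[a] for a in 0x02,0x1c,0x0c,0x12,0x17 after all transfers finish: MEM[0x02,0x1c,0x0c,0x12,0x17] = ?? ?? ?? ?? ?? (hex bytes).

MEM[0x02,0x1c,0x0c,0x12,0x17] = 6d 14 4c 71 14

  after D0: wrote 7B at 0x0c = 4c08bf826be71e
  after D1: wrote 6B at 0x04 = 2080817c9914
  after D2: wrote 2B at 0x07 = 9914
  after D3: wrote 8B at 0x20 = 81991414cf6a4c08
  after D4: wrote 6B at 0x12 = 712081991414
  after D5: wrote 2B at 0x1c = 1414
query mem[0x02]=0x6d, mem[0x1c]=0x14, mem[0x0c]=0x4c, mem[0x12]=0x71, mem[0x17]=0x14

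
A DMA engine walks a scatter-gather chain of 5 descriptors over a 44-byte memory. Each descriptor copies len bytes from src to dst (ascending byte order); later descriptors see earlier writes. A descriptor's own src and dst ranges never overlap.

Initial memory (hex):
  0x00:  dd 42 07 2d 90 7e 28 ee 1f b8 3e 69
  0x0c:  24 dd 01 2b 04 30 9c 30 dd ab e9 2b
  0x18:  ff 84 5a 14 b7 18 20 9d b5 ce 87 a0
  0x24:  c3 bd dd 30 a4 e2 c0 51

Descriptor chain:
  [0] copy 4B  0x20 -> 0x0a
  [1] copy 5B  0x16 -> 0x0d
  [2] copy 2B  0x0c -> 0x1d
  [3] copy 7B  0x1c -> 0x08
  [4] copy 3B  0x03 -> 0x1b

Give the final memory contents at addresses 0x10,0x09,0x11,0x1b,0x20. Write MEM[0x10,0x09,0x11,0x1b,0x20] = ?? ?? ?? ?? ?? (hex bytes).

MEM[0x10,0x09,0x11,0x1b,0x20] = 84 87 5a 2d b5

D0: mem[0x0a..0x0d] <- [b5 ce 87 a0]
D1: mem[0x0d..0x11] <- [e9 2b ff 84 5a]
D2: mem[0x1d..0x1e] <- [87 e9]
D3: mem[0x08..0x0e] <- [b7 87 e9 9d b5 ce 87]
D4: mem[0x1b..0x1d] <- [2d 90 7e]
query mem[0x10]=0x84, mem[0x09]=0x87, mem[0x11]=0x5a, mem[0x1b]=0x2d, mem[0x20]=0xb5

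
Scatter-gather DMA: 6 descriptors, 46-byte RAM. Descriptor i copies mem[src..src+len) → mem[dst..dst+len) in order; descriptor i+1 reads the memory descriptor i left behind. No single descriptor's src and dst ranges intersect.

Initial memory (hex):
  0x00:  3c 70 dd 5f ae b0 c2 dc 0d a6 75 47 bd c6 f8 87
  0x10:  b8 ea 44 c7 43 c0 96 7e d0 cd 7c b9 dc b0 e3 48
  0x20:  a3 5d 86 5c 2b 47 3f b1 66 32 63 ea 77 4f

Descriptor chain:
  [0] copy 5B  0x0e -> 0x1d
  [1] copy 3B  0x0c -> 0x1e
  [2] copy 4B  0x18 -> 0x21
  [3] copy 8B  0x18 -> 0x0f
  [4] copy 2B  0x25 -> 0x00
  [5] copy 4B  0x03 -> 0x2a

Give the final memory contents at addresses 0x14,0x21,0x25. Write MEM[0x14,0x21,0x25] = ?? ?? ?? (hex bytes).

MEM[0x14,0x21,0x25] = f8 d0 47

D0: mem[0x1d..0x21] <- [f8 87 b8 ea 44]
D1: mem[0x1e..0x20] <- [bd c6 f8]
D2: mem[0x21..0x24] <- [d0 cd 7c b9]
D3: mem[0x0f..0x16] <- [d0 cd 7c b9 dc f8 bd c6]
D4: mem[0x00..0x01] <- [47 3f]
D5: mem[0x2a..0x2d] <- [5f ae b0 c2]
query mem[0x14]=0xf8, mem[0x21]=0xd0, mem[0x25]=0x47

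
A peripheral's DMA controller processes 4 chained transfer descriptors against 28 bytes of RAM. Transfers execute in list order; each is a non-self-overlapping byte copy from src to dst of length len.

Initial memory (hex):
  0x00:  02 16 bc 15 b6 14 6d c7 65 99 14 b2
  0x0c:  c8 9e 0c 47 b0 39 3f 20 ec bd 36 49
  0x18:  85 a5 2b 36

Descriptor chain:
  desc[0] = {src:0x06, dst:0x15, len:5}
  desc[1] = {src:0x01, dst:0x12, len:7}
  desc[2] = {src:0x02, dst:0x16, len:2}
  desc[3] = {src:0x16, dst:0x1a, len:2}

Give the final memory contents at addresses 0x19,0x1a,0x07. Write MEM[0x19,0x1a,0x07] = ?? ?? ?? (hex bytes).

[0] 0x06->0x15 len=5 : 6d c7 65 99 14
[1] 0x01->0x12 len=7 : 16 bc 15 b6 14 6d c7
[2] 0x02->0x16 len=2 : bc 15
[3] 0x16->0x1a len=2 : bc 15
query mem[0x19]=0x14, mem[0x1a]=0xbc, mem[0x07]=0xc7

MEM[0x19,0x1a,0x07] = 14 bc c7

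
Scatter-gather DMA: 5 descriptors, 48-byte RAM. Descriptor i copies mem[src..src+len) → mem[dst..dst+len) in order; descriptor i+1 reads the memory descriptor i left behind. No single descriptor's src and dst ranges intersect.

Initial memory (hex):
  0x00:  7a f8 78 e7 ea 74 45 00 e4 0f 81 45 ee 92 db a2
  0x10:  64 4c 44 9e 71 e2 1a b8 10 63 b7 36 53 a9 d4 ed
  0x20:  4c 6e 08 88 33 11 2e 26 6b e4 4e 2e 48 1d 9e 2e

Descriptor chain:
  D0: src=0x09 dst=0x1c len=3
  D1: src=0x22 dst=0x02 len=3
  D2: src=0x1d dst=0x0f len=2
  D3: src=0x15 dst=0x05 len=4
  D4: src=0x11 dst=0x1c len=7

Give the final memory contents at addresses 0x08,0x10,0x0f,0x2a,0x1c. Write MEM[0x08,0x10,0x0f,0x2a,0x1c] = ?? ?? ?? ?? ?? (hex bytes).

MEM[0x08,0x10,0x0f,0x2a,0x1c] = 10 45 81 4e 4c

[0] 0x09->0x1c len=3 : 0f 81 45
[1] 0x22->0x02 len=3 : 08 88 33
[2] 0x1d->0x0f len=2 : 81 45
[3] 0x15->0x05 len=4 : e2 1a b8 10
[4] 0x11->0x1c len=7 : 4c 44 9e 71 e2 1a b8
query mem[0x08]=0x10, mem[0x10]=0x45, mem[0x0f]=0x81, mem[0x2a]=0x4e, mem[0x1c]=0x4c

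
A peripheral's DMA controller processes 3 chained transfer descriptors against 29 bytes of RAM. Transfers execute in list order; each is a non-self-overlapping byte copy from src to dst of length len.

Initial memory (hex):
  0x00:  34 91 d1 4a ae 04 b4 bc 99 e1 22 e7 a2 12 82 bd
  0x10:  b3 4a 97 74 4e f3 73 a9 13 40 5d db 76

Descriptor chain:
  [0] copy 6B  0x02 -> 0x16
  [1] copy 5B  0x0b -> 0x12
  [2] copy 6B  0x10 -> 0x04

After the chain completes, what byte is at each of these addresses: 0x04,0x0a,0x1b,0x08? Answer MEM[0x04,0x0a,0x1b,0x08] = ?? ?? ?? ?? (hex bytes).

MEM[0x04,0x0a,0x1b,0x08] = b3 22 bc 12

D0: mem[0x16..0x1b] <- [d1 4a ae 04 b4 bc]
D1: mem[0x12..0x16] <- [e7 a2 12 82 bd]
D2: mem[0x04..0x09] <- [b3 4a e7 a2 12 82]
query mem[0x04]=0xb3, mem[0x0a]=0x22, mem[0x1b]=0xbc, mem[0x08]=0x12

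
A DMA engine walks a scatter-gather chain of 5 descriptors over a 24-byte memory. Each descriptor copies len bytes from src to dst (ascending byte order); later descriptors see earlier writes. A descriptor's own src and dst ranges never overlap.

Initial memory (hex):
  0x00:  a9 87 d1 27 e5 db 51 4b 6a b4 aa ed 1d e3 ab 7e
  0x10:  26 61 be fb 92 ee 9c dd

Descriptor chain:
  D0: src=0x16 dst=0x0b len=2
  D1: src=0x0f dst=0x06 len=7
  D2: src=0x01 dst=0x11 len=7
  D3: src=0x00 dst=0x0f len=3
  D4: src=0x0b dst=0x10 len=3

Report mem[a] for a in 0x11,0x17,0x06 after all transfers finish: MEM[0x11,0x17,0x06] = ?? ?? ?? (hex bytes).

  after D0: wrote 2B at 0x0b = 9cdd
  after D1: wrote 7B at 0x06 = 7e2661befb92ee
  after D2: wrote 7B at 0x11 = 87d127e5db7e26
  after D3: wrote 3B at 0x0f = a987d1
  after D4: wrote 3B at 0x10 = 92eee3
query mem[0x11]=0xee, mem[0x17]=0x26, mem[0x06]=0x7e

MEM[0x11,0x17,0x06] = ee 26 7e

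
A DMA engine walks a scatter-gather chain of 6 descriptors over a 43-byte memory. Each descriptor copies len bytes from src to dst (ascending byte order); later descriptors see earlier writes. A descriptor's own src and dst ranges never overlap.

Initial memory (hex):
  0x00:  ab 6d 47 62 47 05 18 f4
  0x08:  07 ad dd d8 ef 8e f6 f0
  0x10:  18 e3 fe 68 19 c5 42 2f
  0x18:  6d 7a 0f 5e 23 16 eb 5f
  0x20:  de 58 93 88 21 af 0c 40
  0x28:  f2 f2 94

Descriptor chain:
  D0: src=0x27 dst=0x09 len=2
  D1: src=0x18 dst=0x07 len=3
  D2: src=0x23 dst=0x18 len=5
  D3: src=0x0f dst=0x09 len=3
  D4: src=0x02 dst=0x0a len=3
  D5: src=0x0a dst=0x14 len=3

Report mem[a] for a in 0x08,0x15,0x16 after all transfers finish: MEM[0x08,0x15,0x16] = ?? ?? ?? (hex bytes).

MEM[0x08,0x15,0x16] = 7a 62 47

D0: mem[0x09..0x0a] <- [40 f2]
D1: mem[0x07..0x09] <- [6d 7a 0f]
D2: mem[0x18..0x1c] <- [88 21 af 0c 40]
D3: mem[0x09..0x0b] <- [f0 18 e3]
D4: mem[0x0a..0x0c] <- [47 62 47]
D5: mem[0x14..0x16] <- [47 62 47]
query mem[0x08]=0x7a, mem[0x15]=0x62, mem[0x16]=0x47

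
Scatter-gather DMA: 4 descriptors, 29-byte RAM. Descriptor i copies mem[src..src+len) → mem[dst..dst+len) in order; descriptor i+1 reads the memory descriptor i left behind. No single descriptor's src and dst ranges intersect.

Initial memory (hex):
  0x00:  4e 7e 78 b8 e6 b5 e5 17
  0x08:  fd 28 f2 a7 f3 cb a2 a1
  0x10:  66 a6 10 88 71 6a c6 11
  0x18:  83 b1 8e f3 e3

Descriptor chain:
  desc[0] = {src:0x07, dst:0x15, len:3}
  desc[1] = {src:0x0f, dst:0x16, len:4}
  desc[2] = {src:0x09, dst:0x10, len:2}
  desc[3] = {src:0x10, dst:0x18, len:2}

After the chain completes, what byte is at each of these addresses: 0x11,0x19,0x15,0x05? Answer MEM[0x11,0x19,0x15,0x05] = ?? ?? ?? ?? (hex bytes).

[0] 0x07->0x15 len=3 : 17 fd 28
[1] 0x0f->0x16 len=4 : a1 66 a6 10
[2] 0x09->0x10 len=2 : 28 f2
[3] 0x10->0x18 len=2 : 28 f2
query mem[0x11]=0xf2, mem[0x19]=0xf2, mem[0x15]=0x17, mem[0x05]=0xb5

MEM[0x11,0x19,0x15,0x05] = f2 f2 17 b5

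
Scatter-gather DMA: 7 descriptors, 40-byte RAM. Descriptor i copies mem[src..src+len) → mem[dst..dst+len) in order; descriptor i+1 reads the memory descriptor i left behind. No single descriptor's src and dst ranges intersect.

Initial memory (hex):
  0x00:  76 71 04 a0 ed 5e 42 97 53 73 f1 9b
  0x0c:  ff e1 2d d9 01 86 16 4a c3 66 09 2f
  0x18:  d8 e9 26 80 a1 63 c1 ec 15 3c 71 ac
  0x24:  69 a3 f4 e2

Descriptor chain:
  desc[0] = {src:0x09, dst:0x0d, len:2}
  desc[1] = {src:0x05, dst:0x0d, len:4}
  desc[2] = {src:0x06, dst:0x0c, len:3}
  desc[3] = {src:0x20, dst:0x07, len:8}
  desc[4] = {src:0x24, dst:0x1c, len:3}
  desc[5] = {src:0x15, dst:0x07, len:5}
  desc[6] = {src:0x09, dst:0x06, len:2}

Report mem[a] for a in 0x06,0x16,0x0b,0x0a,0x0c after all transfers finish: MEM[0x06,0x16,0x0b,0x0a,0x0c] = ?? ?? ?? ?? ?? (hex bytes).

#0 dst[0x0d+2] := {0x73,0xf1}
#1 dst[0x0d+4] := {0x5e,0x42,0x97,0x53}
#2 dst[0x0c+3] := {0x42,0x97,0x53}
#3 dst[0x07+8] := {0x15,0x3c,0x71,0xac,0x69,0xa3,0xf4,0xe2}
#4 dst[0x1c+3] := {0x69,0xa3,0xf4}
#5 dst[0x07+5] := {0x66,0x09,0x2f,0xd8,0xe9}
#6 dst[0x06+2] := {0x2f,0xd8}
query mem[0x06]=0x2f, mem[0x16]=0x09, mem[0x0b]=0xe9, mem[0x0a]=0xd8, mem[0x0c]=0xa3

MEM[0x06,0x16,0x0b,0x0a,0x0c] = 2f 09 e9 d8 a3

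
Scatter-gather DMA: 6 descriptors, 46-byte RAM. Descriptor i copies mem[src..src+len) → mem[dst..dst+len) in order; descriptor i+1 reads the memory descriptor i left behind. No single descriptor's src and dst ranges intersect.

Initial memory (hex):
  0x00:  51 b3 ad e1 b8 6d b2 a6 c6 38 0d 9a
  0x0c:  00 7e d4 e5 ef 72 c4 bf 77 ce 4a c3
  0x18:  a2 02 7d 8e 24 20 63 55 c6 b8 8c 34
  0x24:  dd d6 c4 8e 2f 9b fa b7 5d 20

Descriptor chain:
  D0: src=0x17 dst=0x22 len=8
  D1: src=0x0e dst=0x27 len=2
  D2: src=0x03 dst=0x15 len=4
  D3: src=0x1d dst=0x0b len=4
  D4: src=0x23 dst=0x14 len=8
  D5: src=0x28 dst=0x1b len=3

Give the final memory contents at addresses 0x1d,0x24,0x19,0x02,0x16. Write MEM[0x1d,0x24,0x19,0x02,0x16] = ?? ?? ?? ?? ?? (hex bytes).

MEM[0x1d,0x24,0x19,0x02,0x16] = fa 02 e5 ad 7d

#0 dst[0x22+8] := {0xc3,0xa2,0x02,0x7d,0x8e,0x24,0x20,0x63}
#1 dst[0x27+2] := {0xd4,0xe5}
#2 dst[0x15+4] := {0xe1,0xb8,0x6d,0xb2}
#3 dst[0x0b+4] := {0x20,0x63,0x55,0xc6}
#4 dst[0x14+8] := {0xa2,0x02,0x7d,0x8e,0xd4,0xe5,0x63,0xfa}
#5 dst[0x1b+3] := {0xe5,0x63,0xfa}
query mem[0x1d]=0xfa, mem[0x24]=0x02, mem[0x19]=0xe5, mem[0x02]=0xad, mem[0x16]=0x7d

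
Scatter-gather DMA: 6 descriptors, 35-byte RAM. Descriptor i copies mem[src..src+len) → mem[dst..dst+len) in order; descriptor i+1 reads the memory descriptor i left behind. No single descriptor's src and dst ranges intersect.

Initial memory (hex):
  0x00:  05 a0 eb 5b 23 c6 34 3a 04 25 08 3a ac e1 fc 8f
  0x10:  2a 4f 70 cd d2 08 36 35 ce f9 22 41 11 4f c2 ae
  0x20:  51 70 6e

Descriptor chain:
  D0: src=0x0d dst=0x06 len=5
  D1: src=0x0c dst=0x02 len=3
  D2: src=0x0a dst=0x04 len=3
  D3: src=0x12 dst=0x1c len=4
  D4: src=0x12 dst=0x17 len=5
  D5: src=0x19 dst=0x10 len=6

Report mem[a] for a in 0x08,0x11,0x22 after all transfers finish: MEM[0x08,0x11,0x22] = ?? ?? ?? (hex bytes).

MEM[0x08,0x11,0x22] = 8f 08 6e

  after D0: wrote 5B at 0x06 = e1fc8f2a4f
  after D1: wrote 3B at 0x02 = ace1fc
  after D2: wrote 3B at 0x04 = 4f3aac
  after D3: wrote 4B at 0x1c = 70cdd208
  after D4: wrote 5B at 0x17 = 70cdd20836
  after D5: wrote 6B at 0x10 = d2083670cdd2
query mem[0x08]=0x8f, mem[0x11]=0x08, mem[0x22]=0x6e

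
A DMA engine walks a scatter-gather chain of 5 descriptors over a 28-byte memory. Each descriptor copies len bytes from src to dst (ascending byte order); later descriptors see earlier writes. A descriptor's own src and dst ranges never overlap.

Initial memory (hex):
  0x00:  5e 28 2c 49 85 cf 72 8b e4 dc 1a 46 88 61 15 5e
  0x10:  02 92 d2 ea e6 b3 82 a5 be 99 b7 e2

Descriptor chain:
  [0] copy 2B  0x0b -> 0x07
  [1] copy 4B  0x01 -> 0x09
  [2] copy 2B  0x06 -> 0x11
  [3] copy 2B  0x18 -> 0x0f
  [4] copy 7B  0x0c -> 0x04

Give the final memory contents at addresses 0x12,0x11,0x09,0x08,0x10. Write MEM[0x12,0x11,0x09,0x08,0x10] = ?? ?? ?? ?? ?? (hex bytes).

D0: mem[0x07..0x08] <- [46 88]
D1: mem[0x09..0x0c] <- [28 2c 49 85]
D2: mem[0x11..0x12] <- [72 46]
D3: mem[0x0f..0x10] <- [be 99]
D4: mem[0x04..0x0a] <- [85 61 15 be 99 72 46]
query mem[0x12]=0x46, mem[0x11]=0x72, mem[0x09]=0x72, mem[0x08]=0x99, mem[0x10]=0x99

MEM[0x12,0x11,0x09,0x08,0x10] = 46 72 72 99 99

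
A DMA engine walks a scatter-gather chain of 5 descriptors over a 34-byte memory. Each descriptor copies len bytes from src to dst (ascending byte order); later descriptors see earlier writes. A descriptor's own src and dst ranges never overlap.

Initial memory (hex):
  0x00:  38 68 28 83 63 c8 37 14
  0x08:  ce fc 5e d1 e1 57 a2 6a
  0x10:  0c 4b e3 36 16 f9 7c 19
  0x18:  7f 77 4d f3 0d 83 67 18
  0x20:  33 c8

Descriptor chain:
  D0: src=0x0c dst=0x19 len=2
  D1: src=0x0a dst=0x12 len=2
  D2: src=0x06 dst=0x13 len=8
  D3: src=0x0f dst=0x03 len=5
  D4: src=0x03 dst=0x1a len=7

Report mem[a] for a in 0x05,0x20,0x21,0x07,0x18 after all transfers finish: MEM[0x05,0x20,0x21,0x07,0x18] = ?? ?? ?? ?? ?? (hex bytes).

MEM[0x05,0x20,0x21,0x07,0x18] = 4b fc c8 37 d1

  after D0: wrote 2B at 0x19 = e157
  after D1: wrote 2B at 0x12 = 5ed1
  after D2: wrote 8B at 0x13 = 3714cefc5ed1e157
  after D3: wrote 5B at 0x03 = 6a0c4b5e37
  after D4: wrote 7B at 0x1a = 6a0c4b5e37cefc
query mem[0x05]=0x4b, mem[0x20]=0xfc, mem[0x21]=0xc8, mem[0x07]=0x37, mem[0x18]=0xd1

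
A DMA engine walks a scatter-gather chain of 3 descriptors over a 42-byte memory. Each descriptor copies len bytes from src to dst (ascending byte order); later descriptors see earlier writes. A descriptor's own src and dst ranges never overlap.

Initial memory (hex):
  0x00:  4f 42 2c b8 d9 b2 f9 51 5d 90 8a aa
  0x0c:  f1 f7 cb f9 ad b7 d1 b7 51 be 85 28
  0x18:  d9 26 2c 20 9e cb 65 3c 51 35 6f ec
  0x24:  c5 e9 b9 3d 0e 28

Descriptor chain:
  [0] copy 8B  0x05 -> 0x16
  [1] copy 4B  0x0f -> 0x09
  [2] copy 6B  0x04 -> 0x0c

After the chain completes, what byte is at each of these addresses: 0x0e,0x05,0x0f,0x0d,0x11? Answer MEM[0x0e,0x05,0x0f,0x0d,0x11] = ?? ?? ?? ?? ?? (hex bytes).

MEM[0x0e,0x05,0x0f,0x0d,0x11] = f9 b2 51 b2 f9

D0: mem[0x16..0x1d] <- [b2 f9 51 5d 90 8a aa f1]
D1: mem[0x09..0x0c] <- [f9 ad b7 d1]
D2: mem[0x0c..0x11] <- [d9 b2 f9 51 5d f9]
query mem[0x0e]=0xf9, mem[0x05]=0xb2, mem[0x0f]=0x51, mem[0x0d]=0xb2, mem[0x11]=0xf9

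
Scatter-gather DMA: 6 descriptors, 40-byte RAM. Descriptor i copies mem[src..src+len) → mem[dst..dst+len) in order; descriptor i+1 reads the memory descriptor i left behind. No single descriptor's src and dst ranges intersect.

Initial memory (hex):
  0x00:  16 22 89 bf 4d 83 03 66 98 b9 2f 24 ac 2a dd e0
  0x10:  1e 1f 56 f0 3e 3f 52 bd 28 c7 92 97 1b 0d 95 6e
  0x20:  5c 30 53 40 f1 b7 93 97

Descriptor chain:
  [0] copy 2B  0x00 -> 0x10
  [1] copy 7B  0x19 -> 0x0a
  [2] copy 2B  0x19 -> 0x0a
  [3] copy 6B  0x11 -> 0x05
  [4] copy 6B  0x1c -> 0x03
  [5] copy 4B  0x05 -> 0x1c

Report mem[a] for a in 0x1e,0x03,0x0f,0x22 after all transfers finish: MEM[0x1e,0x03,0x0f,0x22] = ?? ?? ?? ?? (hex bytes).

[0] 0x00->0x10 len=2 : 16 22
[1] 0x19->0x0a len=7 : c7 92 97 1b 0d 95 6e
[2] 0x19->0x0a len=2 : c7 92
[3] 0x11->0x05 len=6 : 22 56 f0 3e 3f 52
[4] 0x1c->0x03 len=6 : 1b 0d 95 6e 5c 30
[5] 0x05->0x1c len=4 : 95 6e 5c 30
query mem[0x1e]=0x5c, mem[0x03]=0x1b, mem[0x0f]=0x95, mem[0x22]=0x53

MEM[0x1e,0x03,0x0f,0x22] = 5c 1b 95 53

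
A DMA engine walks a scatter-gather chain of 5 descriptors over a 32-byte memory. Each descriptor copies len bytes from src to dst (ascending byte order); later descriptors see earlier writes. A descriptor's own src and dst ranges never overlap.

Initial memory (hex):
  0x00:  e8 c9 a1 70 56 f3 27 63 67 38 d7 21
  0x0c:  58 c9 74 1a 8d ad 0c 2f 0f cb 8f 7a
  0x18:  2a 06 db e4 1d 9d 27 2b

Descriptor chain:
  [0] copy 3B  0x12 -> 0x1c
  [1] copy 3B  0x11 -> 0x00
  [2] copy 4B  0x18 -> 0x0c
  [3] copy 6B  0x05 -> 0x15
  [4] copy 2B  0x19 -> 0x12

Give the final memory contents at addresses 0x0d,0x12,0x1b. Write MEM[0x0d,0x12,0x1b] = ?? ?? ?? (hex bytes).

MEM[0x0d,0x12,0x1b] = 06 38 e4

  after D0: wrote 3B at 0x1c = 0c2f0f
  after D1: wrote 3B at 0x00 = ad0c2f
  after D2: wrote 4B at 0x0c = 2a06dbe4
  after D3: wrote 6B at 0x15 = f327636738d7
  after D4: wrote 2B at 0x12 = 38d7
query mem[0x0d]=0x06, mem[0x12]=0x38, mem[0x1b]=0xe4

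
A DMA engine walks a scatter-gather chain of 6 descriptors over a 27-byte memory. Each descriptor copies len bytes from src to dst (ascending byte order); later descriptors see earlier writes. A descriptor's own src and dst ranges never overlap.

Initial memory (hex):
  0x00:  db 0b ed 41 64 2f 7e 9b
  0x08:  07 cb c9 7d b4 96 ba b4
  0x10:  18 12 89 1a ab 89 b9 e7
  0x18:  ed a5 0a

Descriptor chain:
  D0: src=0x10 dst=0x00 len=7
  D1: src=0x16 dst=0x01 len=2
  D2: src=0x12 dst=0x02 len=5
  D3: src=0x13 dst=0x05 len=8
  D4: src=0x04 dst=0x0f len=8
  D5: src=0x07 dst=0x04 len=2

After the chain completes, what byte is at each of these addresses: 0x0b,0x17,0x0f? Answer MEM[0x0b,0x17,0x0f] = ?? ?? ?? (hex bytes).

D0: mem[0x00..0x06] <- [18 12 89 1a ab 89 b9]
D1: mem[0x01..0x02] <- [b9 e7]
D2: mem[0x02..0x06] <- [89 1a ab 89 b9]
D3: mem[0x05..0x0c] <- [1a ab 89 b9 e7 ed a5 0a]
D4: mem[0x0f..0x16] <- [ab 1a ab 89 b9 e7 ed a5]
D5: mem[0x04..0x05] <- [89 b9]
query mem[0x0b]=0xa5, mem[0x17]=0xe7, mem[0x0f]=0xab

MEM[0x0b,0x17,0x0f] = a5 e7 ab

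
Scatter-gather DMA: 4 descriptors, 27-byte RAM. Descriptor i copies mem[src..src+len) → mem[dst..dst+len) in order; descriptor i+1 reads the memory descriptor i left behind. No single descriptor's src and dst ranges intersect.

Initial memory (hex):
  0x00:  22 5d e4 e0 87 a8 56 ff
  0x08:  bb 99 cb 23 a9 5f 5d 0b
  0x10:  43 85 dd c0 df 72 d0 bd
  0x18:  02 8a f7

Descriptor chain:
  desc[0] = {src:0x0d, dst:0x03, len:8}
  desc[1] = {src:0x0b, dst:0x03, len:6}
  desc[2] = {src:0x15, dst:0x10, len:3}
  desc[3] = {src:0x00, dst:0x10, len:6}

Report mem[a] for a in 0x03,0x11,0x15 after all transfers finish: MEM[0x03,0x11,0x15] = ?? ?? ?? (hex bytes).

#0 dst[0x03+8] := {0x5f,0x5d,0x0b,0x43,0x85,0xdd,0xc0,0xdf}
#1 dst[0x03+6] := {0x23,0xa9,0x5f,0x5d,0x0b,0x43}
#2 dst[0x10+3] := {0x72,0xd0,0xbd}
#3 dst[0x10+6] := {0x22,0x5d,0xe4,0x23,0xa9,0x5f}
query mem[0x03]=0x23, mem[0x11]=0x5d, mem[0x15]=0x5f

MEM[0x03,0x11,0x15] = 23 5d 5f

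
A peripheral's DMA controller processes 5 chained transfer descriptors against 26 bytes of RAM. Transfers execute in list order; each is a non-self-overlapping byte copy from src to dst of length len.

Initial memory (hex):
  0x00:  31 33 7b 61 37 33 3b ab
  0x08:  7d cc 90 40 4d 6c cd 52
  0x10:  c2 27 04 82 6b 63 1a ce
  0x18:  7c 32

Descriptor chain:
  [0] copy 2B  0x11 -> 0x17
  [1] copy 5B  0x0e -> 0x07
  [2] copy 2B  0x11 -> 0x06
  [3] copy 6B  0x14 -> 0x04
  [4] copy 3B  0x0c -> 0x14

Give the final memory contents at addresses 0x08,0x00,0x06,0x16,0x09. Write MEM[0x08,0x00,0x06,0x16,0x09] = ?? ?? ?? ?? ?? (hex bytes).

MEM[0x08,0x00,0x06,0x16,0x09] = 04 31 1a cd 32

  after D0: wrote 2B at 0x17 = 2704
  after D1: wrote 5B at 0x07 = cd52c22704
  after D2: wrote 2B at 0x06 = 2704
  after D3: wrote 6B at 0x04 = 6b631a270432
  after D4: wrote 3B at 0x14 = 4d6ccd
query mem[0x08]=0x04, mem[0x00]=0x31, mem[0x06]=0x1a, mem[0x16]=0xcd, mem[0x09]=0x32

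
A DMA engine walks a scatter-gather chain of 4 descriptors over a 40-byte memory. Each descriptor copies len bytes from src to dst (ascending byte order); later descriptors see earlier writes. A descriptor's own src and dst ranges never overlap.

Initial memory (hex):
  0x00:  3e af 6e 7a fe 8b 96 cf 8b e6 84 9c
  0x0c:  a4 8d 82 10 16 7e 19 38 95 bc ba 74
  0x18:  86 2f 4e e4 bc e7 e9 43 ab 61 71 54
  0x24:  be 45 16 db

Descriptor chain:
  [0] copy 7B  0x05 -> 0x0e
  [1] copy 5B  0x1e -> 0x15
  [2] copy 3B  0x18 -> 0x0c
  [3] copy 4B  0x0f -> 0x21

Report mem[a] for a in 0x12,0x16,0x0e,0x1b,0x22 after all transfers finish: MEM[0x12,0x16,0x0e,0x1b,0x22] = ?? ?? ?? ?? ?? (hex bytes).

[0] 0x05->0x0e len=7 : 8b 96 cf 8b e6 84 9c
[1] 0x1e->0x15 len=5 : e9 43 ab 61 71
[2] 0x18->0x0c len=3 : 61 71 4e
[3] 0x0f->0x21 len=4 : 96 cf 8b e6
query mem[0x12]=0xe6, mem[0x16]=0x43, mem[0x0e]=0x4e, mem[0x1b]=0xe4, mem[0x22]=0xcf

MEM[0x12,0x16,0x0e,0x1b,0x22] = e6 43 4e e4 cf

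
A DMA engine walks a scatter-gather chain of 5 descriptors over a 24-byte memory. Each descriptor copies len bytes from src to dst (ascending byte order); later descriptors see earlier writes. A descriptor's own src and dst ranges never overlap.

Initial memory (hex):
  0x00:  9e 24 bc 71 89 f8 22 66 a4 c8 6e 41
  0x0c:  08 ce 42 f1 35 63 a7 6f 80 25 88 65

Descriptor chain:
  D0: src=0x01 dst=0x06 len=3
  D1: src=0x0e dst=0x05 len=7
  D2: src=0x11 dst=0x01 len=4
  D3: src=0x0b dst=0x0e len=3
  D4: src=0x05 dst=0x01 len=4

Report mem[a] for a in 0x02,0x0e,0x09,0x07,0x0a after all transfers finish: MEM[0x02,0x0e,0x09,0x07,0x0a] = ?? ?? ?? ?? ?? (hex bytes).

[0] 0x01->0x06 len=3 : 24 bc 71
[1] 0x0e->0x05 len=7 : 42 f1 35 63 a7 6f 80
[2] 0x11->0x01 len=4 : 63 a7 6f 80
[3] 0x0b->0x0e len=3 : 80 08 ce
[4] 0x05->0x01 len=4 : 42 f1 35 63
query mem[0x02]=0xf1, mem[0x0e]=0x80, mem[0x09]=0xa7, mem[0x07]=0x35, mem[0x0a]=0x6f

MEM[0x02,0x0e,0x09,0x07,0x0a] = f1 80 a7 35 6f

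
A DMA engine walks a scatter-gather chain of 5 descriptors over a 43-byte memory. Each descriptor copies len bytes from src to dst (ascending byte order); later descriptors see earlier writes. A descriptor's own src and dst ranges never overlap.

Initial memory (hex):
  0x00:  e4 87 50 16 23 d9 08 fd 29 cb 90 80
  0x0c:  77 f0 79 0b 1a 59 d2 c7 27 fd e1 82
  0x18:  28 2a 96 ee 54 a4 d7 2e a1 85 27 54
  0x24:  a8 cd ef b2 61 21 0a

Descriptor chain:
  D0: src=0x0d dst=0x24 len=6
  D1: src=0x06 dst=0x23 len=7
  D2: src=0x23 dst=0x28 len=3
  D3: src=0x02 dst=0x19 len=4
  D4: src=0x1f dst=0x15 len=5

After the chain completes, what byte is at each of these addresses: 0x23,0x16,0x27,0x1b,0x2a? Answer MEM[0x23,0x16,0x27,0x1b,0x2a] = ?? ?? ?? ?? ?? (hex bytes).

[0] 0x0d->0x24 len=6 : f0 79 0b 1a 59 d2
[1] 0x06->0x23 len=7 : 08 fd 29 cb 90 80 77
[2] 0x23->0x28 len=3 : 08 fd 29
[3] 0x02->0x19 len=4 : 50 16 23 d9
[4] 0x1f->0x15 len=5 : 2e a1 85 27 08
query mem[0x23]=0x08, mem[0x16]=0xa1, mem[0x27]=0x90, mem[0x1b]=0x23, mem[0x2a]=0x29

MEM[0x23,0x16,0x27,0x1b,0x2a] = 08 a1 90 23 29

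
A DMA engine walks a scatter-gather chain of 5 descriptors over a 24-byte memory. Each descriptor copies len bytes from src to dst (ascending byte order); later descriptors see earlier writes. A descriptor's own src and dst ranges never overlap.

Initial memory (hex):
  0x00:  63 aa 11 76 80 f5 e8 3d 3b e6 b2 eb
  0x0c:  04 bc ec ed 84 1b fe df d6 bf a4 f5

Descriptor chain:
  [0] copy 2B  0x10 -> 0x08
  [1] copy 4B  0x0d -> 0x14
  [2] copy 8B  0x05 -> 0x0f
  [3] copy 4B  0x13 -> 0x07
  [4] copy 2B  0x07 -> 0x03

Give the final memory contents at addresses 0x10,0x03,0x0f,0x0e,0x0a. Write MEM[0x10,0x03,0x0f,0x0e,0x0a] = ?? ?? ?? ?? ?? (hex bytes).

  after D0: wrote 2B at 0x08 = 841b
  after D1: wrote 4B at 0x14 = bceced84
  after D2: wrote 8B at 0x0f = f5e83d841bb2eb04
  after D3: wrote 4B at 0x07 = 1bb2eb04
  after D4: wrote 2B at 0x03 = 1bb2
query mem[0x10]=0xe8, mem[0x03]=0x1b, mem[0x0f]=0xf5, mem[0x0e]=0xec, mem[0x0a]=0x04

MEM[0x10,0x03,0x0f,0x0e,0x0a] = e8 1b f5 ec 04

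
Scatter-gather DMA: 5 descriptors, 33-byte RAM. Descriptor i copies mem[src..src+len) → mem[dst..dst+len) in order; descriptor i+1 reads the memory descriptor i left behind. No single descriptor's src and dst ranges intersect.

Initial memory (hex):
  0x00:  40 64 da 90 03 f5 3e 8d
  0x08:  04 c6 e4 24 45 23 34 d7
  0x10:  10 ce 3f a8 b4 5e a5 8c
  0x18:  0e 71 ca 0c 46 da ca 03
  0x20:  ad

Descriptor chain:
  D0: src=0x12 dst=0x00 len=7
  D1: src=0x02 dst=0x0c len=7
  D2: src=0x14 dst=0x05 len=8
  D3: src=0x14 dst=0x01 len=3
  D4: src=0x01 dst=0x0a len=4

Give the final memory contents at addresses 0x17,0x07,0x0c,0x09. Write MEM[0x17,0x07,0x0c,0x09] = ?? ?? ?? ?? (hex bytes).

MEM[0x17,0x07,0x0c,0x09] = 8c a5 a5 0e

[0] 0x12->0x00 len=7 : 3f a8 b4 5e a5 8c 0e
[1] 0x02->0x0c len=7 : b4 5e a5 8c 0e 8d 04
[2] 0x14->0x05 len=8 : b4 5e a5 8c 0e 71 ca 0c
[3] 0x14->0x01 len=3 : b4 5e a5
[4] 0x01->0x0a len=4 : b4 5e a5 a5
query mem[0x17]=0x8c, mem[0x07]=0xa5, mem[0x0c]=0xa5, mem[0x09]=0x0e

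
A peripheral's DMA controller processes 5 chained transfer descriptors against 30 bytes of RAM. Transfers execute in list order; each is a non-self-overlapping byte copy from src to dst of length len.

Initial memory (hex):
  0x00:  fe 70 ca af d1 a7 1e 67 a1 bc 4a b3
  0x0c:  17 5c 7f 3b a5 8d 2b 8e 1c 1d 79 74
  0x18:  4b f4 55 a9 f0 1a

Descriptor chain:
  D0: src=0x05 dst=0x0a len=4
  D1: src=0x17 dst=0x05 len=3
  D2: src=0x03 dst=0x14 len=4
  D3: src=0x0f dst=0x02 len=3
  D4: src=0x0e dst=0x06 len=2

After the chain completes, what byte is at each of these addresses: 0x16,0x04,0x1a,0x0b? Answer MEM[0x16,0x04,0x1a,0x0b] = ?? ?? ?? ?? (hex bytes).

  after D0: wrote 4B at 0x0a = a71e67a1
  after D1: wrote 3B at 0x05 = 744bf4
  after D2: wrote 4B at 0x14 = afd1744b
  after D3: wrote 3B at 0x02 = 3ba58d
  after D4: wrote 2B at 0x06 = 7f3b
query mem[0x16]=0x74, mem[0x04]=0x8d, mem[0x1a]=0x55, mem[0x0b]=0x1e

MEM[0x16,0x04,0x1a,0x0b] = 74 8d 55 1e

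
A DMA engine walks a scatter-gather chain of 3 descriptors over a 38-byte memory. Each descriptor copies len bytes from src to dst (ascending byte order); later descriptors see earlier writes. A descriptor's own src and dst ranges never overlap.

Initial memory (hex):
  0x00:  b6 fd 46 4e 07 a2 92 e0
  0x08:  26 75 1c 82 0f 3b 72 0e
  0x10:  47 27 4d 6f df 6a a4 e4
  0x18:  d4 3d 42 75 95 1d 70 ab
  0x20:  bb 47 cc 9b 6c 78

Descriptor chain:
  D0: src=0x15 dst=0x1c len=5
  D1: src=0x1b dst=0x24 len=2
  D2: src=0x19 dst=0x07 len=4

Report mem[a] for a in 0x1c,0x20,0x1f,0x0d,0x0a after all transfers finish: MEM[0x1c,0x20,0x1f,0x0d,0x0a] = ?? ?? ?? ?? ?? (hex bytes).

MEM[0x1c,0x20,0x1f,0x0d,0x0a] = 6a 3d d4 3b 6a

[0] 0x15->0x1c len=5 : 6a a4 e4 d4 3d
[1] 0x1b->0x24 len=2 : 75 6a
[2] 0x19->0x07 len=4 : 3d 42 75 6a
query mem[0x1c]=0x6a, mem[0x20]=0x3d, mem[0x1f]=0xd4, mem[0x0d]=0x3b, mem[0x0a]=0x6a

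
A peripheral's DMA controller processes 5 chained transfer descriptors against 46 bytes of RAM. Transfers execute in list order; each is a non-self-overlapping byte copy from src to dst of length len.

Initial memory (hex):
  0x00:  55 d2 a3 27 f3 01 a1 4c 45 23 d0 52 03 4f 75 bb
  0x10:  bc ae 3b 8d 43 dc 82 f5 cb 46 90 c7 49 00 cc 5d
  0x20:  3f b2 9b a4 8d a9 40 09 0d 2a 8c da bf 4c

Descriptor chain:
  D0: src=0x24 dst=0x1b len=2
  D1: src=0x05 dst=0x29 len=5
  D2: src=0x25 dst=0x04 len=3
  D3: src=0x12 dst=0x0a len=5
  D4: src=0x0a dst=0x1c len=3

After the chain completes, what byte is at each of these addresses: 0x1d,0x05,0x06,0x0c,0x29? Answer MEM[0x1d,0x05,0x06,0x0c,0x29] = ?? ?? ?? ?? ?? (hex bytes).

MEM[0x1d,0x05,0x06,0x0c,0x29] = 8d 40 09 43 01

#0 dst[0x1b+2] := {0x8d,0xa9}
#1 dst[0x29+5] := {0x01,0xa1,0x4c,0x45,0x23}
#2 dst[0x04+3] := {0xa9,0x40,0x09}
#3 dst[0x0a+5] := {0x3b,0x8d,0x43,0xdc,0x82}
#4 dst[0x1c+3] := {0x3b,0x8d,0x43}
query mem[0x1d]=0x8d, mem[0x05]=0x40, mem[0x06]=0x09, mem[0x0c]=0x43, mem[0x29]=0x01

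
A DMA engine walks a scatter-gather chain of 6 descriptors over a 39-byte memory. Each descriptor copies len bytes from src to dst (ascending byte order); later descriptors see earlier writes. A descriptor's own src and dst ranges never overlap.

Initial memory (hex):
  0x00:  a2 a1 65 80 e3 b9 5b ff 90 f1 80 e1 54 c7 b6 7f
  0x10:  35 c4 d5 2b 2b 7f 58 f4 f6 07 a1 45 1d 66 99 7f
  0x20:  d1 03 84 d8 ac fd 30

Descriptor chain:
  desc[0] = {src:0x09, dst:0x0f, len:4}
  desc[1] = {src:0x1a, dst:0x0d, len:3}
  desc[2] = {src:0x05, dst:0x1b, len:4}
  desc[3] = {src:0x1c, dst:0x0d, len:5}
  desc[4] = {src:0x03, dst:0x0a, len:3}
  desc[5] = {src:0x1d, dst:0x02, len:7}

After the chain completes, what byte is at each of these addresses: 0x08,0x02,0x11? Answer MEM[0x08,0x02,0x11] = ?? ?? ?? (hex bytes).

MEM[0x08,0x02,0x11] = d8 ff d1

#0 dst[0x0f+4] := {0xf1,0x80,0xe1,0x54}
#1 dst[0x0d+3] := {0xa1,0x45,0x1d}
#2 dst[0x1b+4] := {0xb9,0x5b,0xff,0x90}
#3 dst[0x0d+5] := {0x5b,0xff,0x90,0x7f,0xd1}
#4 dst[0x0a+3] := {0x80,0xe3,0xb9}
#5 dst[0x02+7] := {0xff,0x90,0x7f,0xd1,0x03,0x84,0xd8}
query mem[0x08]=0xd8, mem[0x02]=0xff, mem[0x11]=0xd1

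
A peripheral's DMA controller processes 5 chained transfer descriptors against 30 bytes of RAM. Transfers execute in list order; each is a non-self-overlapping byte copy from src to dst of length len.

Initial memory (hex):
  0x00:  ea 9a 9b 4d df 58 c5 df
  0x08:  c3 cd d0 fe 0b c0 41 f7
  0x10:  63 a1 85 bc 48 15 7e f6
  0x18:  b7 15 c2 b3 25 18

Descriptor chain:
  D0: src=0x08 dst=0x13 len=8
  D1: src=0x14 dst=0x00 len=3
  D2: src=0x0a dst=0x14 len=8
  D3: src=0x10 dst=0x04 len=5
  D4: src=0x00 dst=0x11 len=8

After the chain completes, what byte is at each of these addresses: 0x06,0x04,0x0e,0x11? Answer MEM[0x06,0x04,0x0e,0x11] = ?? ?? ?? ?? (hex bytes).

MEM[0x06,0x04,0x0e,0x11] = 85 63 41 cd

#0 dst[0x13+8] := {0xc3,0xcd,0xd0,0xfe,0x0b,0xc0,0x41,0xf7}
#1 dst[0x00+3] := {0xcd,0xd0,0xfe}
#2 dst[0x14+8] := {0xd0,0xfe,0x0b,0xc0,0x41,0xf7,0x63,0xa1}
#3 dst[0x04+5] := {0x63,0xa1,0x85,0xc3,0xd0}
#4 dst[0x11+8] := {0xcd,0xd0,0xfe,0x4d,0x63,0xa1,0x85,0xc3}
query mem[0x06]=0x85, mem[0x04]=0x63, mem[0x0e]=0x41, mem[0x11]=0xcd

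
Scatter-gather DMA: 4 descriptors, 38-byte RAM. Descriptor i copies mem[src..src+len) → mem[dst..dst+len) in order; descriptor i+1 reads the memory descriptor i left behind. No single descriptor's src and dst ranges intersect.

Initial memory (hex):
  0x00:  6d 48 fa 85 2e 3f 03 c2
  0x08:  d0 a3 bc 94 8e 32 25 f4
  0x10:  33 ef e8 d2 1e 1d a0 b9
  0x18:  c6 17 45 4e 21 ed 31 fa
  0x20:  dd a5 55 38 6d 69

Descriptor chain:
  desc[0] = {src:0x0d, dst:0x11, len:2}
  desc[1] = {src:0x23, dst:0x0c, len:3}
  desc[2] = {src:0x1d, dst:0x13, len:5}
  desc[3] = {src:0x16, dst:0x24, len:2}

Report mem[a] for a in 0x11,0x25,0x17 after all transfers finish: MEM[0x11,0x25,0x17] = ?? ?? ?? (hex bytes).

  after D0: wrote 2B at 0x11 = 3225
  after D1: wrote 3B at 0x0c = 386d69
  after D2: wrote 5B at 0x13 = ed31fadda5
  after D3: wrote 2B at 0x24 = dda5
query mem[0x11]=0x32, mem[0x25]=0xa5, mem[0x17]=0xa5

MEM[0x11,0x25,0x17] = 32 a5 a5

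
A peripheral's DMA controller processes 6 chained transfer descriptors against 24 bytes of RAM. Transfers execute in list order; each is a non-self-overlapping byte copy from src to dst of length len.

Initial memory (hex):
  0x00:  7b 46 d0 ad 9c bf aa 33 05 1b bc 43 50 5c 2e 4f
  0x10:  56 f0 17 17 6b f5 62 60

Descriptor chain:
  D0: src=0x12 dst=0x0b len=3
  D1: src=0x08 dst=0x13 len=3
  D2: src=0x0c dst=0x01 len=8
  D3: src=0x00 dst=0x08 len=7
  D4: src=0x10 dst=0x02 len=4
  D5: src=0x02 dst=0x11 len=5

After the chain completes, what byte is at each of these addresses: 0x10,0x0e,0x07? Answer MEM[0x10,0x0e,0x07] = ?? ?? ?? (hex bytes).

  after D0: wrote 3B at 0x0b = 17176b
  after D1: wrote 3B at 0x13 = 051bbc
  after D2: wrote 8B at 0x01 = 176b2e4f56f01705
  after D3: wrote 7B at 0x08 = 7b176b2e4f56f0
  after D4: wrote 4B at 0x02 = 56f01705
  after D5: wrote 5B at 0x11 = 56f01705f0
query mem[0x10]=0x56, mem[0x0e]=0xf0, mem[0x07]=0x17

MEM[0x10,0x0e,0x07] = 56 f0 17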